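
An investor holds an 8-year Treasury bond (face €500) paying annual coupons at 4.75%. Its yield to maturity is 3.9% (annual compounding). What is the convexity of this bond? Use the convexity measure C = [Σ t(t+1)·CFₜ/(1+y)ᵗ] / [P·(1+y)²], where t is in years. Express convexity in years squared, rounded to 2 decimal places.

54.32

With y = 0.039:
  t   CF        PV=CF/(1+0.039)^t    t·PV        t(t+1)·PV
  1        23.75        22.8585        22.8585          45.7170
  2        23.75        22.0005        44.0010         132.0030
  3        23.75        21.1747        63.5241         254.0962
  4        23.75        20.3799        81.5195         407.5974
  5        23.75        19.6149        98.0744         588.4467
  6        23.75        18.8786       113.2717         792.9022
  7        23.75        18.1700       127.1900       1,017.5197
  8       523.75       385.6556     3,085.2449      27,767.2041
  Σ                    528.7327     3,635.6841      31,005.4863
P = 528.7327.
Convexity = Σ t(t+1)·PV / [P·(1+y)²] = 31,005.4863 / (528.7327 × 1.079521) = 54.32144.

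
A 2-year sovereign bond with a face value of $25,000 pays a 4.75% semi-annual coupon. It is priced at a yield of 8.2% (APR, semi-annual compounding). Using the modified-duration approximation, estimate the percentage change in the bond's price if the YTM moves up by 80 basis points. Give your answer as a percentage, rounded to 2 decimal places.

-1.48%

Periodic yield y = 0.041. Modified duration first:
  t   CF        PV=CF/(1+0.041)^t    t·PV
  1       593.75       570.3650       570.3650
  2       593.75       547.9011     1,095.8022
  3       593.75       526.3219     1,578.9657
  4    25,593.75    21,793.7019    87,174.8074
  Σ                 23,438.2899    90,419.9403
P = 23,438.2899; D_Mac = 3.85779 half-year periods = 1.92889 yrs; D_mod = 1.92889/(1+0.041) = 1.85292 yrs.
ΔP/P ≈ -D_mod · Δy = -1.85292 × (+0.008) = -0.014823 = -1.4823%.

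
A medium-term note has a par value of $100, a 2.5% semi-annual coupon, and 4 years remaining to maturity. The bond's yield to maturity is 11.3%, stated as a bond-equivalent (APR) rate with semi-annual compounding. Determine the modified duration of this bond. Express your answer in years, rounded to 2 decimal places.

3.59 years

Periodic yield y = 0.0565. First find Macaulay duration:
  t   CF        PV=CF/(1+0.0565)^t    t·PV
  1         1.25         1.1832         1.1832
  2         1.25         1.1199         2.2398
  3         1.25         1.0600         3.1800
  4         1.25         1.0033         4.0132
  5         1.25         0.9496         4.7482
  6         1.25         0.8989         5.3932
  7         1.25         0.8508         5.9555
  8       101.25        65.2287       521.8300
  Σ                     72.2944       548.5430
P = 72.2944; Macaulay duration = 548.5430 / 72.2944 = 7.58763 half-year periods = 3.79382 years.
Modified duration = D_Mac / (1 + y) = 3.79382 / 1.0565 = 3.59093 years.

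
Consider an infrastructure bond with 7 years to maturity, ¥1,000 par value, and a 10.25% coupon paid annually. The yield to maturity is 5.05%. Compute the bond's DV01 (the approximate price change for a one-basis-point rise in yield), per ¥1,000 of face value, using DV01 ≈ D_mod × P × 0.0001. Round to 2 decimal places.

¥0.69

Periodic yield y = 0.0505.
  t   CF        PV=CF/(1+0.0505)^t    t·PV
  1       102.50        97.5726        97.5726
  2       102.50        92.8820       185.7641
  3       102.50        88.4170       265.2510
  4       102.50        84.1666       336.6663
  5       102.50        80.1205       400.6024
  6       102.50        76.2689       457.6134
  7     1,102.50       780.9194     5,466.4357
  Σ                  1,300.3470     7,209.9054
P = 1,300.3470; D_Mac = 5.54460 yrs; D_mod = 5.27806 yrs.
DV01 ≈ 5.27806 × 1,300.3470 × 0.0001 = 0.686331.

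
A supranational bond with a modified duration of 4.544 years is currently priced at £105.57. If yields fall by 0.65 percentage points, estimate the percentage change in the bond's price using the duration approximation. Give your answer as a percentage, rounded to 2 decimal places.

Duration approximation: ΔP/P ≈ -D_mod · Δy = -4.544 × (-0.0065) = +0.029536.
As a percentage: +2.9536%.

+2.95%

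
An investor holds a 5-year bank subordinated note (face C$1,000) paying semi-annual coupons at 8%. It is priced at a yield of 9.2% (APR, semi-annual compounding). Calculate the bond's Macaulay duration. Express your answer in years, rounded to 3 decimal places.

4.195 years

Periodic yield y = 0.046. Discount each cash flow and weight by its period:
  t   CF        PV=CF/(1+0.046)^t    t·PV
  1        40.00        38.2409        38.2409
  2        40.00        36.5592        73.1184
  3        40.00        34.9514       104.8543
  4        40.00        33.4144       133.6575
  5        40.00        31.9449       159.7245
  6        40.00        30.5401       183.2404
  7        40.00        29.1970       204.3790
  8        40.00        27.9130       223.3040
  9        40.00        26.6855       240.1692
  10    1,040.00       663.3099     6,633.0992
  Σ                    952.7563     7,993.7874
Price P = Σ PV = 952.7563.
Macaulay duration = Σ(t·PV) / P = 7,993.7874 / 952.7563 = 8.39017 half-year periods.
In years: 8.39017 / 2 = 4.19509 years.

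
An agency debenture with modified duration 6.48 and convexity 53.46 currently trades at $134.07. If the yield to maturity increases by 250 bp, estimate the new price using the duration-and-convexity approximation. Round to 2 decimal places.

Duration effect: -D_mod·Δy = -6.48 × (+0.025) = -0.162000
Convexity effect: ½·C·(Δy)² = 0.5 × 53.46 × (0.025)² = +0.01670625
ΔP/P ≈ -0.162000 + 0.01670625 = -0.14529375
New price ≈ 134.07 × (1 - 0.14529375) = 114.5904669375.

$114.59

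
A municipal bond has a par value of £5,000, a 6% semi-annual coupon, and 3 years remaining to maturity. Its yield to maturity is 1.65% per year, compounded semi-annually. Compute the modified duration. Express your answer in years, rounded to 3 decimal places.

2.781 years

Periodic yield y = 0.00825. First find Macaulay duration:
  t   CF        PV=CF/(1+0.00825)^t    t·PV
  1       150.00       148.7726       148.7726
  2       150.00       147.5553       295.1106
  3       150.00       146.3479       439.0438
  4       150.00       145.1504       580.6017
  5       150.00       143.9627       719.8137
  6     5,150.00     4,902.2770    29,413.6619
  Σ                  5,634.0660    31,597.0043
P = 5,634.0660; Macaulay duration = 31,597.0043 / 5,634.0660 = 5.60821 half-year periods = 2.80410 years.
Modified duration = D_Mac / (1 + y) = 2.80410 / 1.00825 = 2.78116 years.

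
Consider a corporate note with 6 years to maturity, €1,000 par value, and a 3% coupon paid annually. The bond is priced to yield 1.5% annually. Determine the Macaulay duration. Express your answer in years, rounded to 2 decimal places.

Periodic yield y = 0.015. Discount each cash flow and weight by its year:
  t   CF        PV=CF/(1+0.015)^t    t·PV
  1        30.00        29.5567        29.5567
  2        30.00        29.1199        58.2397
  3        30.00        28.6895        86.0685
  4        30.00        28.2655       113.0621
  5        30.00        27.8478       139.2390
  6     1,030.00       941.9785     5,651.8707
  Σ                  1,085.4578     6,078.0368
Price P = Σ PV = 1,085.4578.
Macaulay duration = Σ(t·PV) / P = 6,078.0368 / 1,085.4578 = 5.59951 years.

5.60 years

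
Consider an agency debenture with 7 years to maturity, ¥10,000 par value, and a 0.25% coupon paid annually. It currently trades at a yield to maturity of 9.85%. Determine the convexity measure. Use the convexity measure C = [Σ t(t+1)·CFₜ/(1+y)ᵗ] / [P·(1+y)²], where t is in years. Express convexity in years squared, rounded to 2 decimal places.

45.73

With y = 0.0985:
  t   CF        PV=CF/(1+0.0985)^t    t·PV        t(t+1)·PV
  1        25.00        22.7583        22.7583          45.5166
  2        25.00        20.7176        41.4352         124.3057
  3        25.00        18.8599        56.5798         226.3190
  4        25.00        17.1688        68.6752         343.3759
  5        25.00        15.6293        78.1465         468.8792
  6        25.00        14.2279        85.3672         597.5702
  7    10,025.00     5,193.7848    36,356.4937     290,851.9498
  Σ                  5,303.1466    36,709.4559     292,657.9164
P = 5,303.1466.
Convexity = Σ t(t+1)·PV / [P·(1+y)²] = 292,657.9164 / (5,303.1466 × 1.206702) = 45.73267.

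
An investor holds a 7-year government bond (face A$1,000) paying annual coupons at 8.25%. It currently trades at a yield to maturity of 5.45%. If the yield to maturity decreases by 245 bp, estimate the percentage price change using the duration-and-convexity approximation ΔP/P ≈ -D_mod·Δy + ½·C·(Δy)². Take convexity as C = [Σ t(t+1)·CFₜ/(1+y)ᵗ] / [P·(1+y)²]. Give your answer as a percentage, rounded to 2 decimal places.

With y = 0.0545:
  t   CF        PV=CF/(1+0.0545)^t    t·PV        t(t+1)·PV
  1        82.50        78.2361        78.2361         156.4723
  2        82.50        74.1926       148.3853         445.1558
  3        82.50        70.3581       211.0743         844.2974
  4        82.50        66.7218       266.8871       1,334.4356
  5        82.50        63.2734       316.3669       1,898.2014
  6        82.50        60.0032       360.0192       2,520.1346
  7     1,082.50       746.6238     5,226.3664      41,810.9315
  Σ                  1,159.4090     6,607.3354      49,009.6285
P = 1,159.4090; D_Mac = 5.69888 yrs; D_mod = 5.40435 yrs; C = 38.01470.
Duration effect: -5.40435 × (-0.0245) = +0.132406
Convexity effect: 0.5 × 38.01470 × (-0.0245)² = +0.0114092
ΔP/P ≈ +0.132406 + 0.0114092 = +0.143816 = +14.3816%.

+14.38%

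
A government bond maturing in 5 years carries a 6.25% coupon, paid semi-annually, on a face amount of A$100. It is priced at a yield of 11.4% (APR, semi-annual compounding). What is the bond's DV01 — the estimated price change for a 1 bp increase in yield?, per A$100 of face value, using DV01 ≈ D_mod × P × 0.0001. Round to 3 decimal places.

Periodic yield y = 0.057.
  t   CF        PV=CF/(1+0.057)^t    t·PV
  1        3.125         2.9565         2.9565
  2        3.125         2.7970         5.5941
  3        3.125         2.6462         7.9386
  4        3.125         2.5035        10.0141
  5        3.125         2.3685        11.8425
  6        3.125         2.2408        13.4447
  7        3.125         2.1199        14.8396
  8        3.125         2.0056        16.0450
  9        3.125         1.8975        17.0772
  10     103.125        59.2399       592.3987
  Σ                     80.7755       692.1511
P = 80.7755; D_Mac = 8.56883 half-year periods = 4.28441 yrs; D_mod = 4.05337 yrs.
DV01 ≈ 4.05337 × 80.7755 × 0.0001 = 0.032741.

A$0.033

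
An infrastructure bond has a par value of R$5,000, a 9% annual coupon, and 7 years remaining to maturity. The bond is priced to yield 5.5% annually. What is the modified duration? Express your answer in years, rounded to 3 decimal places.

5.336 years

Periodic yield y = 0.055. First find Macaulay duration:
  t   CF        PV=CF/(1+0.055)^t    t·PV
  1       450.00       426.5403       426.5403
  2       450.00       404.3036       808.6072
  3       450.00       383.2261     1,149.6784
  4       450.00       363.2475     1,452.9901
  5       450.00       344.3105     1,721.5523
  6       450.00       326.3606     1,958.1637
  7     5,450.00     3,746.5306    26,225.7142
  Σ                  5,994.5192    33,743.2463
P = 5,994.5192; Macaulay duration = 33,743.2463 / 5,994.5192 = 5.62902 years.
Modified duration = D_Mac / (1 + y) = 5.62902 / 1.055 = 5.33556 years.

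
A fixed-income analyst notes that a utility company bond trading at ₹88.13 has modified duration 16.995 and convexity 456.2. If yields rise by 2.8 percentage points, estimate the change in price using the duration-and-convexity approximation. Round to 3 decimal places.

-₹26.177

Duration effect: -D_mod·Δy = -16.995 × (+0.028) = -0.475860
Convexity effect: ½·C·(Δy)² = 0.5 × 456.2 × (0.028)² = +0.1788304
ΔP/P ≈ -0.475860 + 0.1788304 = -0.2970296
ΔP ≈ 88.13 × (-0.2970296) = -26.177218648.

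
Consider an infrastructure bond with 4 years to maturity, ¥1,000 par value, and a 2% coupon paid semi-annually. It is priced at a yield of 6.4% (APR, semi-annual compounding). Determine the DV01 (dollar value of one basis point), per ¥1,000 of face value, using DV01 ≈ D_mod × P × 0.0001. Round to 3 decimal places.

¥0.316

Periodic yield y = 0.032.
  t   CF        PV=CF/(1+0.032)^t    t·PV
  1        10.00         9.6899         9.6899
  2        10.00         9.3895        18.7789
  3        10.00         9.0983        27.2949
  4        10.00         8.8162        35.2648
  5        10.00         8.5428        42.7141
  6        10.00         8.2779        49.6676
  7        10.00         8.0213        56.1488
  8     1,010.00       785.0256     6,280.2045
  Σ                    846.8615     6,519.7635
P = 846.8615; D_Mac = 7.69874 half-year periods = 3.84937 yrs; D_mod = 3.73001 yrs.
DV01 ≈ 3.73001 × 846.8615 × 0.0001 = 0.315880.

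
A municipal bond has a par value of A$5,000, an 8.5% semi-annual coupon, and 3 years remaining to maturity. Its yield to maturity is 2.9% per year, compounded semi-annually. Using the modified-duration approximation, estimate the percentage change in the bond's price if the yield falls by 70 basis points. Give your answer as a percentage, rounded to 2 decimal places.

Periodic yield y = 0.0145. Modified duration first:
  t   CF        PV=CF/(1+0.0145)^t    t·PV
  1       212.50       209.4628       209.4628
  2       212.50       206.4690       412.9380
  3       212.50       203.5180       610.5539
  4       212.50       200.6091       802.4366
  5       212.50       197.7419       988.7094
  6     5,212.50     4,781.1653    28,686.9919
  Σ                  5,798.9661    31,711.0926
P = 5,798.9661; D_Mac = 5.46840 half-year periods = 2.73420 yrs; D_mod = 2.73420/(1+0.0145) = 2.69512 yrs.
ΔP/P ≈ -D_mod · Δy = -2.69512 × (-0.007) = +0.018866 = +1.8866%.

+1.89%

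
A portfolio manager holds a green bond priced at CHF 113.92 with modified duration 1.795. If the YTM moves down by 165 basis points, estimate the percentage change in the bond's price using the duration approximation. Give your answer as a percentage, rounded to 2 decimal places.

+2.96%

Duration approximation: ΔP/P ≈ -D_mod · Δy = -1.795 × (-0.0165) = +0.0296175.
As a percentage: +2.96175%.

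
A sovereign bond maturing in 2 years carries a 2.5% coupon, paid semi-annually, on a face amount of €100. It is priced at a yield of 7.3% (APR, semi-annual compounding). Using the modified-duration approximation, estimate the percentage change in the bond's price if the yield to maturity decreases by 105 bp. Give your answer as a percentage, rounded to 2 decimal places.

Periodic yield y = 0.0365. Modified duration first:
  t   CF        PV=CF/(1+0.0365)^t    t·PV
  1         1.25         1.2060         1.2060
  2         1.25         1.1635         2.3270
  3         1.25         1.1225         3.3676
  4       101.25        87.7239       350.8955
  Σ                     91.2159       357.7961
P = 91.2159; D_Mac = 3.92252 half-year periods = 1.96126 yrs; D_mod = 1.96126/(1+0.0365) = 1.89219 yrs.
ΔP/P ≈ -D_mod · Δy = -1.89219 × (-0.0105) = +0.019868 = +1.9868%.

+1.99%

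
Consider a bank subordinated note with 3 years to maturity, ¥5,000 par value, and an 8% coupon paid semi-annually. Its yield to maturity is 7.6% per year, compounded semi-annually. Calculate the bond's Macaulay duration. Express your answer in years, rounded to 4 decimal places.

2.7276 years

Periodic yield y = 0.038. Discount each cash flow and weight by its period:
  t   CF        PV=CF/(1+0.038)^t    t·PV
  1       200.00       192.6782       192.6782
  2       200.00       185.6245       371.2490
  3       200.00       178.8290       536.4870
  4       200.00       172.2823       689.1291
  5       200.00       165.9752       829.8761
  6     5,200.00     4,157.3752    24,944.2513
  Σ                  5,052.7644    27,563.6706
Price P = Σ PV = 5,052.7644.
Macaulay duration = Σ(t·PV) / P = 27,563.6706 / 5,052.7644 = 5.45517 half-year periods.
In years: 5.45517 / 2 = 2.72758 years.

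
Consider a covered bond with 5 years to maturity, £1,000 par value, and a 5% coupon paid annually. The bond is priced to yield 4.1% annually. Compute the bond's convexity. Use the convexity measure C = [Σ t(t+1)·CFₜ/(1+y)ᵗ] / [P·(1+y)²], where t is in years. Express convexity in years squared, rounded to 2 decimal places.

24.42

With y = 0.041:
  t   CF        PV=CF/(1+0.041)^t    t·PV        t(t+1)·PV
  1        50.00        48.0307        48.0307          96.0615
  2        50.00        46.1390        92.2781         276.8342
  3        50.00        44.3218       132.9655         531.8621
  4        50.00        42.5762       170.3049         851.5244
  5     1,050.00       858.8863     4,294.4313      25,766.5876
  Σ                  1,039.9541     4,738.0105      27,522.8698
P = 1,039.9541.
Convexity = Σ t(t+1)·PV / [P·(1+y)²] = 27,522.8698 / (1,039.9541 × 1.083681) = 24.42182.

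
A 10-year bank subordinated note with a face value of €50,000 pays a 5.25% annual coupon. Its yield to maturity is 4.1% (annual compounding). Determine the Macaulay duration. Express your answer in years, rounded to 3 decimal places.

8.127 years

Periodic yield y = 0.041. Discount each cash flow and weight by its year:
  t   CF        PV=CF/(1+0.041)^t    t·PV
  1     2,625.00     2,521.6138     2,521.6138
  2     2,625.00     2,422.2996     4,844.5991
  3     2,625.00     2,326.8968     6,980.6903
  4     2,625.00     2,235.2515     8,941.0059
  5     2,625.00     2,147.2156    10,736.0782
  6     2,625.00     2,062.6471    12,375.8826
  7     2,625.00     1,981.4093    13,869.8652
  8     2,625.00     1,903.3711    15,226.9688
  9     2,625.00     1,828.4064    16,455.6580
  10   52,625.00    35,211.5233   352,115.2331
  Σ                 54,640.6345   444,067.5950
Price P = Σ PV = 54,640.6345.
Macaulay duration = Σ(t·PV) / P = 444,067.5950 / 54,640.6345 = 8.12706 years.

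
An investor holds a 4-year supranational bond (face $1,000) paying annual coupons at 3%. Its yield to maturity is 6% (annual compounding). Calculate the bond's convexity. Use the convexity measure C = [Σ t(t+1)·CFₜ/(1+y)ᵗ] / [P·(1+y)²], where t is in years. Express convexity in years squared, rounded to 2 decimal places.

16.72

With y = 0.06:
  t   CF        PV=CF/(1+0.06)^t    t·PV        t(t+1)·PV
  1        30.00        28.3019        28.3019          56.6038
  2        30.00        26.6999        53.3998         160.1994
  3        30.00        25.1886        75.5657         302.2629
  4     1,030.00       815.8565     3,263.4259      16,317.1295
  Σ                    896.0468     3,420.6933      16,836.1955
P = 896.0468.
Convexity = Σ t(t+1)·PV / [P·(1+y)²] = 16,836.1955 / (896.0468 × 1.123600) = 16.72251.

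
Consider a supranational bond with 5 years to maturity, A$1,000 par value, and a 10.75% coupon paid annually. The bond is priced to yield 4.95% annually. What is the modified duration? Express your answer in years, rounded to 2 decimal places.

Periodic yield y = 0.0495. First find Macaulay duration:
  t   CF        PV=CF/(1+0.0495)^t    t·PV
  1       107.50       102.4297       102.4297
  2       107.50        97.5986       195.1972
  3       107.50        92.9953       278.9860
  4       107.50        88.6092       354.4367
  5     1,107.50       869.8243     4,349.1213
  Σ                  1,251.4571     5,280.1710
P = 1,251.4571; Macaulay duration = 5,280.1710 / 1,251.4571 = 4.21922 years.
Modified duration = D_Mac / (1 + y) = 4.21922 / 1.0495 = 4.02022 years.

4.02 years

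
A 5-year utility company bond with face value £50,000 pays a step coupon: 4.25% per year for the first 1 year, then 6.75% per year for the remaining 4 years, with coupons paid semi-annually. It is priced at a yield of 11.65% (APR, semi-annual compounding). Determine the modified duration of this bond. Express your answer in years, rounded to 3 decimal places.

4.102 years

Periodic yield y = 0.05825. First find Macaulay duration:
  t   CF        PV=CF/(1+0.05825)^t    t·PV
  1     1,062.50     1,004.0161     1,004.0161
  2     1,062.50       948.7513     1,897.5026
  3     1,687.50     1,423.8982     4,271.6947
  4     1,687.50     1,345.5216     5,382.0864
  5     1,687.50     1,271.4591     6,357.2955
  6     1,687.50     1,201.4733     7,208.8397
  7     1,687.50     1,135.3397     7,947.3782
  8     1,687.50     1,072.8464     8,582.7715
  9     1,687.50     1,013.7930     9,124.1370
  10   51,687.50    29,342.8812   293,428.8121
  Σ                 39,759.9800   345,204.5338
P = 39,759.9800; Macaulay duration = 345,204.5338 / 39,759.9800 = 8.68221 half-year periods = 4.34111 years.
Modified duration = D_Mac / (1 + y) = 4.34111 / 1.05825 = 4.10215 years.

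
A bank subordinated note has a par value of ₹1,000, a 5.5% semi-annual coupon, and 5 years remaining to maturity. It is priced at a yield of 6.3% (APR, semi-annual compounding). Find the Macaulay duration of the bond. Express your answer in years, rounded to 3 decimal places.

4.427 years

Periodic yield y = 0.0315. Discount each cash flow and weight by its period:
  t   CF        PV=CF/(1+0.0315)^t    t·PV
  1        27.50        26.6602        26.6602
  2        27.50        25.8461        51.6921
  3        27.50        25.0568        75.1703
  4        27.50        24.2916        97.1663
  5        27.50        23.5498       117.7488
  6        27.50        22.8306       136.9836
  7        27.50        22.1334       154.9338
  8        27.50        21.4575       171.6599
  9        27.50        20.8022       187.2199
  10    1,027.50       753.5108     7,535.1085
  Σ                    966.1389     8,554.3434
Price P = Σ PV = 966.1389.
Macaulay duration = Σ(t·PV) / P = 8,554.3434 / 966.1389 = 8.85415 half-year periods.
In years: 8.85415 / 2 = 4.42708 years.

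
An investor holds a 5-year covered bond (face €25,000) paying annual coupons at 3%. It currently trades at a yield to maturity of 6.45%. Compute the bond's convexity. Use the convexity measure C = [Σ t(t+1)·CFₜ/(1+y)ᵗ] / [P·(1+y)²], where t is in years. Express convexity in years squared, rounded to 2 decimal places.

24.30

With y = 0.0645:
  t   CF        PV=CF/(1+0.0645)^t    t·PV        t(t+1)·PV
  1       750.00       704.5561       704.5561       1,409.1123
  2       750.00       661.8658     1,323.7316       3,971.1947
  3       750.00       621.7621     1,865.2864       7,461.1455
  4       750.00       584.0884     2,336.3537      11,681.7685
  5    25,750.00    18,838.6121    94,193.0607     565,158.3639
  Σ                 21,410.8846   100,422.9884     589,681.5850
P = 21,410.8846.
Convexity = Σ t(t+1)·PV / [P·(1+y)²] = 589,681.5850 / (21,410.8846 × 1.133160) = 24.30478.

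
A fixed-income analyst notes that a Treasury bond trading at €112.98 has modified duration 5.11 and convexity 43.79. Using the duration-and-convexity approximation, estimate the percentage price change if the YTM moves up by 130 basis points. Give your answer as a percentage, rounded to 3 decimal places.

Duration effect: -D_mod·Δy = -5.11 × (+0.013) = -0.066430
Convexity effect: ½·C·(Δy)² = 0.5 × 43.79 × (0.013)² = +0.003700255
ΔP/P ≈ -0.066430 + 0.003700255 = -0.062729745
= -6.2729745%.

-6.273%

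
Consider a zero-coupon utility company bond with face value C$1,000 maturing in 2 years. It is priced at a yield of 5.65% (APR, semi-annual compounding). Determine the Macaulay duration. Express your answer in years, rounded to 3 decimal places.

A zero-coupon bond has a single cash flow at maturity, so its Macaulay duration equals its maturity: 2 years.
(Equivalently: 4 semi-annual periods ÷ 2 = 2 years.)

2.000 years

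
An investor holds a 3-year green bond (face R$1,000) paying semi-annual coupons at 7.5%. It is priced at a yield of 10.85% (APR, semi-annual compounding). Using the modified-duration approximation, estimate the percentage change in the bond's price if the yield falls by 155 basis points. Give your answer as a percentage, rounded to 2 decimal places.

+4.01%

Periodic yield y = 0.05425. Modified duration first:
  t   CF        PV=CF/(1+0.05425)^t    t·PV
  1        37.50        35.5703        35.5703
  2        37.50        33.7399        67.4798
  3        37.50        32.0037        96.0112
  4        37.50        30.3569       121.4274
  5        37.50        28.7947       143.9737
  6     1,037.50       755.6600     4,533.9601
  Σ                    916.1256     4,998.4226
P = 916.1256; D_Mac = 5.45605 half-year periods = 2.72802 yrs; D_mod = 2.72802/(1+0.05425) = 2.58764 yrs.
ΔP/P ≈ -D_mod · Δy = -2.58764 × (-0.0155) = +0.040108 = +4.0108%.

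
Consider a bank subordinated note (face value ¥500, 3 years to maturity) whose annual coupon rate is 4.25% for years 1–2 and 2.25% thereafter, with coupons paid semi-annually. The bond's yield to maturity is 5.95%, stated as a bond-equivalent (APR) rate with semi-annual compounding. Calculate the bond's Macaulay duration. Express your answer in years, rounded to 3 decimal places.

2.846 years

Periodic yield y = 0.02975. Discount each cash flow and weight by its period:
  t   CF        PV=CF/(1+0.02975)^t    t·PV
  1       10.625        10.3180        10.3180
  2       10.625        10.0199        20.0399
  3       10.625         9.7305        29.1914
  4       10.625         9.4493        37.7974
  5        5.625         4.8581        24.2903
  6      505.625       424.0702     2,544.4211
  Σ                    468.4460     2,666.0581
Price P = Σ PV = 468.4460.
Macaulay duration = Σ(t·PV) / P = 2,666.0581 / 468.4460 = 5.69128 half-year periods.
In years: 5.69128 / 2 = 2.84564 years.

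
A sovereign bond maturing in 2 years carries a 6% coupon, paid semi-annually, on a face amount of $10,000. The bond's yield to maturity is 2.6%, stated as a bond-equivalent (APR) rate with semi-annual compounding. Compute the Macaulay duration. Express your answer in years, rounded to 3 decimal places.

Periodic yield y = 0.013. Discount each cash flow and weight by its period:
  t   CF        PV=CF/(1+0.013)^t    t·PV
  1       300.00       296.1500       296.1500
  2       300.00       292.3495       584.6990
  3       300.00       288.5977       865.7932
  4    10,300.00     9,781.3645    39,125.4580
  Σ                 10,658.4618    40,872.1003
Price P = Σ PV = 10,658.4618.
Macaulay duration = Σ(t·PV) / P = 40,872.1003 / 10,658.4618 = 3.83471 half-year periods.
In years: 3.83471 / 2 = 1.91735 years.

1.917 years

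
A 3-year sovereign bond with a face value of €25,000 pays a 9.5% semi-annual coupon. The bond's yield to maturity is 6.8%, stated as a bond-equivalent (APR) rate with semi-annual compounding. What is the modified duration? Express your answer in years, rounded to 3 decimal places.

2.604 years

Periodic yield y = 0.034. First find Macaulay duration:
  t   CF        PV=CF/(1+0.034)^t    t·PV
  1     1,187.50     1,148.4526     1,148.4526
  2     1,187.50     1,110.6892     2,221.3784
  3     1,187.50     1,074.1675     3,222.5025
  4     1,187.50     1,038.8467     4,155.3868
  5     1,187.50     1,004.6873     5,023.4366
  6    26,187.50    21,427.4657   128,564.7940
  Σ                 26,804.3090   144,335.9508
P = 26,804.3090; Macaulay duration = 144,335.9508 / 26,804.3090 = 5.38480 half-year periods = 2.69240 years.
Modified duration = D_Mac / (1 + y) = 2.69240 / 1.034 = 2.60387 years.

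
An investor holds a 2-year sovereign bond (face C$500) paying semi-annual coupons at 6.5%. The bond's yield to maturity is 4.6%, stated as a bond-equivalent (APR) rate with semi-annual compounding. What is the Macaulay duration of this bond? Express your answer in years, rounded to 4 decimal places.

Periodic yield y = 0.023. Discount each cash flow and weight by its period:
  t   CF        PV=CF/(1+0.023)^t    t·PV
  1        16.25        15.8847        15.8847
  2        16.25        15.5275        31.0550
  3        16.25        15.1784        45.5352
  4       516.25       471.3652     1,885.4609
  Σ                    517.9558     1,977.9358
Price P = Σ PV = 517.9558.
Macaulay duration = Σ(t·PV) / P = 1,977.9358 / 517.9558 = 3.81873 half-year periods.
In years: 3.81873 / 2 = 1.90937 years.

1.9094 years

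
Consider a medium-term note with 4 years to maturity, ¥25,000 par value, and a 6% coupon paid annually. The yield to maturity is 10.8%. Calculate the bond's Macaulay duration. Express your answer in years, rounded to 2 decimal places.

Periodic yield y = 0.108. Discount each cash flow and weight by its year:
  t   CF        PV=CF/(1+0.108)^t    t·PV
  1     1,500.00     1,353.7906     1,353.7906
  2     1,500.00     1,221.8327     2,443.6654
  3     1,500.00     1,102.7371     3,308.2112
  4    26,500.00    17,582.7513    70,331.0051
  Σ                 21,261.1116    77,436.6723
Price P = Σ PV = 21,261.1116.
Macaulay duration = Σ(t·PV) / P = 77,436.6723 / 21,261.1116 = 3.64217 years.

3.64 years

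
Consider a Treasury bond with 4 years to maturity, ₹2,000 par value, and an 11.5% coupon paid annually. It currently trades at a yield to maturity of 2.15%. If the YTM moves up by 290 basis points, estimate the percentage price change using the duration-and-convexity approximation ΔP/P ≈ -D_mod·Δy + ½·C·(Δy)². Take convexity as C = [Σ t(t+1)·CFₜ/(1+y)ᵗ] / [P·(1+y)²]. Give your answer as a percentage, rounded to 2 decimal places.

With y = 0.0215:
  t   CF        PV=CF/(1+0.0215)^t    t·PV        t(t+1)·PV
  1       230.00       225.1591       225.1591         450.3182
  2       230.00       220.4200       440.8401       1,322.5203
  3       230.00       215.7808       647.3423       2,589.3691
  4     2,230.00     2,048.1010     8,192.4042      40,962.0209
  Σ                  2,709.4609     9,505.7456      45,324.2285
P = 2,709.4609; D_Mac = 3.50835 yrs; D_mod = 3.43451 yrs; C = 16.03138.
Duration effect: -3.43451 × (+0.029) = -0.099601
Convexity effect: 0.5 × 16.03138 × (0.029)² = +0.0067412
ΔP/P ≈ -0.099601 + 0.0067412 = -0.092860 = -9.2860%.

-9.29%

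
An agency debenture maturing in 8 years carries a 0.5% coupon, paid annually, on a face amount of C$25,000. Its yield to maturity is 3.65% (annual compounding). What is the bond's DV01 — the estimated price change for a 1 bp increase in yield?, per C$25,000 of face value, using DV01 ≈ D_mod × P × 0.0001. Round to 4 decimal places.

Periodic yield y = 0.0365.
  t   CF        PV=CF/(1+0.0365)^t    t·PV
  1       125.00       120.5982       120.5982
  2       125.00       116.3513       232.7027
  3       125.00       112.2541       336.7622
  4       125.00       108.3011       433.2043
  5       125.00       104.4873       522.4365
  6       125.00       100.8078       604.8469
  7       125.00        97.2579       680.8053
  8    25,125.00    18,860.4313   150,883.4501
  Σ                 19,620.4889   153,814.8060
P = 19,620.4889; D_Mac = 7.83950 yrs; D_mod = 7.56343 yrs.
DV01 ≈ 7.56343 × 19,620.4889 × 0.0001 = 14.839827.

C$14.8398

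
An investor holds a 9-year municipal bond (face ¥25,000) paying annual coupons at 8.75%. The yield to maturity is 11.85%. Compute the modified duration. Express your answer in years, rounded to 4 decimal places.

Periodic yield y = 0.1185. First find Macaulay duration:
  t   CF        PV=CF/(1+0.1185)^t    t·PV
  1     2,187.50     1,955.7443     1,955.7443
  2     2,187.50     1,748.5421     3,497.0841
  3     2,187.50     1,563.2920     4,689.8759
  4     2,187.50     1,397.6683     5,590.6731
  5     2,187.50     1,249.5917     6,247.9583
  6     2,187.50     1,117.2031     6,703.2186
  7     2,187.50       998.8405     6,991.8835
  8     2,187.50       893.0179     7,144.1430
  9    27,187.50     9,923.0545    89,307.4909
  Σ                 20,846.9543   132,128.0717
P = 20,846.9543; Macaulay duration = 132,128.0717 / 20,846.9543 = 6.33800 years.
Modified duration = D_Mac / (1 + y) = 6.33800 / 1.1185 = 5.66652 years.

5.6665 years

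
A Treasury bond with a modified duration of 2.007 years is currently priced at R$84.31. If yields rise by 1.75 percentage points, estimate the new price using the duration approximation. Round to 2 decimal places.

R$81.35

Duration approximation: ΔP/P ≈ -D_mod · Δy = -2.007 × (+0.0175) = -0.0351225.
New price ≈ 84.31 × (1 - 0.0351225) = 81.348822025.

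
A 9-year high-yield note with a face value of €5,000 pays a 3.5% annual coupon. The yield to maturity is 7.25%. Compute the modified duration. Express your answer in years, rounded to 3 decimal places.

Periodic yield y = 0.0725. First find Macaulay duration:
  t   CF        PV=CF/(1+0.0725)^t    t·PV
  1       175.00       163.1702       163.1702
  2       175.00       152.1400       304.2800
  3       175.00       141.8555       425.5665
  4       175.00       132.2662       529.0648
  5       175.00       123.3251       616.6256
  6       175.00       114.9885       689.9307
  7       175.00       107.2153       750.5074
  8       175.00        99.9677       799.7415
  9     5,175.00     2,756.3518    24,807.1662
  Σ                  3,791.2803    29,086.0528
P = 3,791.2803; Macaulay duration = 29,086.0528 / 3,791.2803 = 7.67183 years.
Modified duration = D_Mac / (1 + y) = 7.67183 / 1.0725 = 7.15322 years.

7.153 years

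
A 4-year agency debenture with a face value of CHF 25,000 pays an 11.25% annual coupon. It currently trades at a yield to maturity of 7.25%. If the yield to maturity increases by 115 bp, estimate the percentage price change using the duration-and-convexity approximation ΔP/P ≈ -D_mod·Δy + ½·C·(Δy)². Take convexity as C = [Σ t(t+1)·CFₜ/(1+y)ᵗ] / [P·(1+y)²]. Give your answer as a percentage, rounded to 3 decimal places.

-3.626%

With y = 0.0725:
  t   CF        PV=CF/(1+0.0725)^t    t·PV        t(t+1)·PV
  1     2,812.50     2,622.3776     2,622.3776       5,244.7552
  2     2,812.50     2,445.1073     4,890.2147      14,670.6440
  3     2,812.50     2,279.8204     6,839.4611      27,357.8444
  4    27,812.50    21,020.8767    84,083.5068     420,417.5341
  Σ                 28,368.1820    98,435.5602     467,690.7777
P = 28,368.1820; D_Mac = 3.46993 yrs; D_mod = 3.23536 yrs; C = 14.33285.
Duration effect: -3.23536 × (+0.0115) = -0.037207
Convexity effect: 0.5 × 14.33285 × (0.0115)² = +0.0009478
ΔP/P ≈ -0.037207 + 0.0009478 = -0.036259 = -3.6259%.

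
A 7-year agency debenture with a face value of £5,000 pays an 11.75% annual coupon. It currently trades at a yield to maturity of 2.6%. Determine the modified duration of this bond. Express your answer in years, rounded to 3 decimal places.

Periodic yield y = 0.026. First find Macaulay duration:
  t   CF        PV=CF/(1+0.026)^t    t·PV
  1       587.50       572.6121       572.6121
  2       587.50       558.1014     1,116.2029
  3       587.50       543.9585     1,631.8756
  4       587.50       530.1740     2,120.6960
  5       587.50       516.7388     2,583.6940
  6       587.50       503.6440     3,021.8643
  7     5,587.50     4,668.5930    32,680.1507
  Σ                  7,893.8219    43,727.0955
P = 7,893.8219; Macaulay duration = 43,727.0955 / 7,893.8219 = 5.53941 years.
Modified duration = D_Mac / (1 + y) = 5.53941 / 1.026 = 5.39903 years.

5.399 years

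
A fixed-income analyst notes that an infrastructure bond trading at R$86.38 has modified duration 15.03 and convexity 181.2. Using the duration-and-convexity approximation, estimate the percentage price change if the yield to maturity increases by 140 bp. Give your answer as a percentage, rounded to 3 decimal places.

-19.266%

Duration effect: -D_mod·Δy = -15.03 × (+0.014) = -0.210420
Convexity effect: ½·C·(Δy)² = 0.5 × 181.2 × (0.014)² = +0.0177576
ΔP/P ≈ -0.210420 + 0.0177576 = -0.1926624
= -19.26624%.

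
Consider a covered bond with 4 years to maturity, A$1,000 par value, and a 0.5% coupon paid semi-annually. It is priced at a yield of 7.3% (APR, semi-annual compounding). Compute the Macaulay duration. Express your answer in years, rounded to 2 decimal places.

3.96 years

Periodic yield y = 0.0365. Discount each cash flow and weight by its period:
  t   CF        PV=CF/(1+0.0365)^t    t·PV
  1         2.50         2.4120         2.4120
  2         2.50         2.3270         4.6541
  3         2.50         2.2451         6.7352
  4         2.50         2.1660         8.6641
  5         2.50         2.0897        10.4487
  6         2.50         2.0162        12.0969
  7         2.50         1.9452        13.6161
  8     1,002.50       752.5406     6,020.3247
  Σ                    767.7417     6,078.9518
Price P = Σ PV = 767.7417.
Macaulay duration = Σ(t·PV) / P = 6,078.9518 / 767.7417 = 7.91796 half-year periods.
In years: 7.91796 / 2 = 3.95898 years.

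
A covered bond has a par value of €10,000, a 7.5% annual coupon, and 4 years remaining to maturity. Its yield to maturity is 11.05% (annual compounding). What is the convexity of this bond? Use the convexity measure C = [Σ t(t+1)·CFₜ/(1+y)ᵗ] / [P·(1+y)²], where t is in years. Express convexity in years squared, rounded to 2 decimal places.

13.94

With y = 0.1105:
  t   CF        PV=CF/(1+0.1105)^t    t·PV        t(t+1)·PV
  1       750.00       675.3715       675.3715       1,350.7429
  2       750.00       608.1688     1,216.3376       3,649.0128
  3       750.00       547.6531     1,642.9594       6,571.8376
  4    10,750.00     7,068.6131    28,274.4525     141,372.2625
  Σ                  8,899.8065    31,809.1209     152,943.8558
P = 8,899.8065.
Convexity = Σ t(t+1)·PV / [P·(1+y)²] = 152,943.8558 / (8,899.8065 × 1.233210) = 13.93524.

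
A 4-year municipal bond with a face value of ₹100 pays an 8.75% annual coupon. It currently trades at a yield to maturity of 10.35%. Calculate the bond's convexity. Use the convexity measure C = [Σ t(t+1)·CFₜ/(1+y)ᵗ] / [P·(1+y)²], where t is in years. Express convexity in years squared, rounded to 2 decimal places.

With y = 0.1035:
  t   CF        PV=CF/(1+0.1035)^t    t·PV        t(t+1)·PV
  1         8.75         7.9293         7.9293          15.8586
  2         8.75         7.1856        14.3712          43.1136
  3         8.75         6.5116        19.5349          78.1398
  4       108.75        73.3398       293.3593       1,466.7967
  Σ                     94.9664       335.1948       1,603.9087
P = 94.9664.
Convexity = Σ t(t+1)·PV / [P·(1+y)²] = 1,603.9087 / (94.9664 × 1.217712) = 13.86963.

13.87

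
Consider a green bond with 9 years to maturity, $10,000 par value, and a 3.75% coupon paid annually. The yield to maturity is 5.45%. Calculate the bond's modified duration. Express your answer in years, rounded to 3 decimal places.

7.312 years

Periodic yield y = 0.0545. First find Macaulay duration:
  t   CF        PV=CF/(1+0.0545)^t    t·PV
  1       375.00       355.6188       355.6188
  2       375.00       337.2392       674.4785
  3       375.00       319.8096       959.4288
  4       375.00       303.2808     1,213.1232
  5       375.00       287.6063     1,438.0313
  6       375.00       272.7418     1,636.4510
  7       375.00       258.6457     1,810.5196
  8       375.00       245.2780     1,962.2240
  9    10,375.00     6,435.3008    57,917.7068
  Σ                  8,815.5210    67,967.5821
P = 8,815.5210; Macaulay duration = 67,967.5821 / 8,815.5210 = 7.70999 years.
Modified duration = D_Mac / (1 + y) = 7.70999 / 1.0545 = 7.31151 years.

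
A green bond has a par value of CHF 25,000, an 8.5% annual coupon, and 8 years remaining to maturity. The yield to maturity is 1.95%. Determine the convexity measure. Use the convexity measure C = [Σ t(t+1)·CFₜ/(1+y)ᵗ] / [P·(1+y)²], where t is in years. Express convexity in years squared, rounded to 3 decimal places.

51.835

With y = 0.0195:
  t   CF        PV=CF/(1+0.0195)^t    t·PV        t(t+1)·PV
  1     2,125.00     2,084.3551     2,084.3551       4,168.7102
  2     2,125.00     2,044.4876     4,088.9751      12,266.9254
  3     2,125.00     2,005.3826     6,016.1478      24,064.5913
  4     2,125.00     1,967.0256     7,868.1024      39,340.5122
  5     2,125.00     1,929.4023     9,647.0113      57,882.0679
  6     2,125.00     1,892.4985    11,354.9913      79,484.9388
  7     2,125.00     1,856.3007    12,994.1048     103,952.8380
  8    27,125.00    23,241.9149   185,935.3189   1,673,417.8699
  Σ                 37,021.3672   239,989.0067   1,994,578.4537
P = 37,021.3672.
Convexity = Σ t(t+1)·PV / [P·(1+y)²] = 1,994,578.4537 / (37,021.3672 × 1.039380) = 51.83513.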